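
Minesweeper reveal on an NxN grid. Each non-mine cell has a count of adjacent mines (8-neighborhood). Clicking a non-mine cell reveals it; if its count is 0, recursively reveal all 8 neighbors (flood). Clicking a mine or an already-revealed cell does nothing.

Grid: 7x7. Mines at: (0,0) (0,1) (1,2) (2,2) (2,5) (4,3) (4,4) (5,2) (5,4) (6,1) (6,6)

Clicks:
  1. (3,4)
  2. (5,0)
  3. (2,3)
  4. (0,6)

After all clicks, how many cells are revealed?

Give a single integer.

Click 1 (3,4) count=3: revealed 1 new [(3,4)] -> total=1
Click 2 (5,0) count=1: revealed 1 new [(5,0)] -> total=2
Click 3 (2,3) count=2: revealed 1 new [(2,3)] -> total=3
Click 4 (0,6) count=0: revealed 8 new [(0,3) (0,4) (0,5) (0,6) (1,3) (1,4) (1,5) (1,6)] -> total=11

Answer: 11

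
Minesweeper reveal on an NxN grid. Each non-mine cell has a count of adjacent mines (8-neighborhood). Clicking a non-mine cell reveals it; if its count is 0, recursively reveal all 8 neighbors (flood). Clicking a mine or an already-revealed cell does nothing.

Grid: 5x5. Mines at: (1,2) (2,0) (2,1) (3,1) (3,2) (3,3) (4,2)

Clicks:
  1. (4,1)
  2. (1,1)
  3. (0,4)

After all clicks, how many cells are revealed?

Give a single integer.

Answer: 8

Derivation:
Click 1 (4,1) count=3: revealed 1 new [(4,1)] -> total=1
Click 2 (1,1) count=3: revealed 1 new [(1,1)] -> total=2
Click 3 (0,4) count=0: revealed 6 new [(0,3) (0,4) (1,3) (1,4) (2,3) (2,4)] -> total=8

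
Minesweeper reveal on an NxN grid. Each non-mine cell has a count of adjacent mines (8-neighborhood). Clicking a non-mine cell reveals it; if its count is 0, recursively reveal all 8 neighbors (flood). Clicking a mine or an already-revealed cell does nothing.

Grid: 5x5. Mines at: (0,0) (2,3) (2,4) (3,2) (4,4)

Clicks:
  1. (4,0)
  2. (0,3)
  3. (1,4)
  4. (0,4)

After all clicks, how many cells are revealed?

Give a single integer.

Answer: 15

Derivation:
Click 1 (4,0) count=0: revealed 8 new [(1,0) (1,1) (2,0) (2,1) (3,0) (3,1) (4,0) (4,1)] -> total=8
Click 2 (0,3) count=0: revealed 7 new [(0,1) (0,2) (0,3) (0,4) (1,2) (1,3) (1,4)] -> total=15
Click 3 (1,4) count=2: revealed 0 new [(none)] -> total=15
Click 4 (0,4) count=0: revealed 0 new [(none)] -> total=15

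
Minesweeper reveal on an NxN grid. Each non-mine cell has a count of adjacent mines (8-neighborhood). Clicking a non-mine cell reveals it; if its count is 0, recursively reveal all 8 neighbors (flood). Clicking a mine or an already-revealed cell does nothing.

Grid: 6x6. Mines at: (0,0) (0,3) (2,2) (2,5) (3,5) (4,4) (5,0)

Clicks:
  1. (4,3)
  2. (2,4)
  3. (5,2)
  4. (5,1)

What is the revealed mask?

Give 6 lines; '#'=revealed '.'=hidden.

Answer: ......
......
....#.
.###..
.###..
.###..

Derivation:
Click 1 (4,3) count=1: revealed 1 new [(4,3)] -> total=1
Click 2 (2,4) count=2: revealed 1 new [(2,4)] -> total=2
Click 3 (5,2) count=0: revealed 8 new [(3,1) (3,2) (3,3) (4,1) (4,2) (5,1) (5,2) (5,3)] -> total=10
Click 4 (5,1) count=1: revealed 0 new [(none)] -> total=10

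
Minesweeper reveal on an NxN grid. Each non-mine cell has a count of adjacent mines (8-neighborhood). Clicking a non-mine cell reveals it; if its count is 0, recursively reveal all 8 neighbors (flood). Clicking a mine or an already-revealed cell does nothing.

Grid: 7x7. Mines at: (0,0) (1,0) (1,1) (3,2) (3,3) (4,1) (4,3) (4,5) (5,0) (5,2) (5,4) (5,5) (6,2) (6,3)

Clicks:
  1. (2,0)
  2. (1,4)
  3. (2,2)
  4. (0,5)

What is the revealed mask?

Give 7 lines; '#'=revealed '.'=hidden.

Click 1 (2,0) count=2: revealed 1 new [(2,0)] -> total=1
Click 2 (1,4) count=0: revealed 18 new [(0,2) (0,3) (0,4) (0,5) (0,6) (1,2) (1,3) (1,4) (1,5) (1,6) (2,2) (2,3) (2,4) (2,5) (2,6) (3,4) (3,5) (3,6)] -> total=19
Click 3 (2,2) count=3: revealed 0 new [(none)] -> total=19
Click 4 (0,5) count=0: revealed 0 new [(none)] -> total=19

Answer: ..#####
..#####
#.#####
....###
.......
.......
.......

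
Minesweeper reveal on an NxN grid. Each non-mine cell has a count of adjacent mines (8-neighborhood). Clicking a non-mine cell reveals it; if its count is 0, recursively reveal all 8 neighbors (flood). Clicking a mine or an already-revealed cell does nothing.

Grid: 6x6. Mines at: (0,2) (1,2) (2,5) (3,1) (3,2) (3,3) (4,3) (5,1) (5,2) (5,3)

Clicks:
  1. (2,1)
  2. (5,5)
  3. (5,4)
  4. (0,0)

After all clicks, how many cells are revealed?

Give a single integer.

Click 1 (2,1) count=3: revealed 1 new [(2,1)] -> total=1
Click 2 (5,5) count=0: revealed 6 new [(3,4) (3,5) (4,4) (4,5) (5,4) (5,5)] -> total=7
Click 3 (5,4) count=2: revealed 0 new [(none)] -> total=7
Click 4 (0,0) count=0: revealed 5 new [(0,0) (0,1) (1,0) (1,1) (2,0)] -> total=12

Answer: 12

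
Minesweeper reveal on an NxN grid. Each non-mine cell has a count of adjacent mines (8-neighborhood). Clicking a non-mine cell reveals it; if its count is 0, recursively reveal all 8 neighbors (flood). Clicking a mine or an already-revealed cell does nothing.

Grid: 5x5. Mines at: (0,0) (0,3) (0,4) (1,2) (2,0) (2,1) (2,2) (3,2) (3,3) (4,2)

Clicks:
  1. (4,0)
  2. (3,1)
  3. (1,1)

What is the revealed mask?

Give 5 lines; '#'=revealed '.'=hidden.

Click 1 (4,0) count=0: revealed 4 new [(3,0) (3,1) (4,0) (4,1)] -> total=4
Click 2 (3,1) count=5: revealed 0 new [(none)] -> total=4
Click 3 (1,1) count=5: revealed 1 new [(1,1)] -> total=5

Answer: .....
.#...
.....
##...
##...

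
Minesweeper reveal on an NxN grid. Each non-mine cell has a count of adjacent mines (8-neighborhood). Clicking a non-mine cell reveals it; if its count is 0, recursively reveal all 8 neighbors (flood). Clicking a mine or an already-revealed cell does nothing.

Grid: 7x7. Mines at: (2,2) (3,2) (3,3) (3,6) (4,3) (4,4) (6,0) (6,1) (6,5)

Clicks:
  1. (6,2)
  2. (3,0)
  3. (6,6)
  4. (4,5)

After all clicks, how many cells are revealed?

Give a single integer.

Click 1 (6,2) count=1: revealed 1 new [(6,2)] -> total=1
Click 2 (3,0) count=0: revealed 26 new [(0,0) (0,1) (0,2) (0,3) (0,4) (0,5) (0,6) (1,0) (1,1) (1,2) (1,3) (1,4) (1,5) (1,6) (2,0) (2,1) (2,3) (2,4) (2,5) (2,6) (3,0) (3,1) (4,0) (4,1) (5,0) (5,1)] -> total=27
Click 3 (6,6) count=1: revealed 1 new [(6,6)] -> total=28
Click 4 (4,5) count=2: revealed 1 new [(4,5)] -> total=29

Answer: 29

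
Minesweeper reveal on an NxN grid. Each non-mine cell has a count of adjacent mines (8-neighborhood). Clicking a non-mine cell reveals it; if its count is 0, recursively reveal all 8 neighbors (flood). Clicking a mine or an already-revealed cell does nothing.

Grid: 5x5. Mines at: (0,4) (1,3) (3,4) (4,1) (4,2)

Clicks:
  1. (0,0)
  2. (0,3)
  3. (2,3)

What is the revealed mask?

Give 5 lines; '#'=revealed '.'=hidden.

Answer: ####.
###..
####.
###..
.....

Derivation:
Click 1 (0,0) count=0: revealed 12 new [(0,0) (0,1) (0,2) (1,0) (1,1) (1,2) (2,0) (2,1) (2,2) (3,0) (3,1) (3,2)] -> total=12
Click 2 (0,3) count=2: revealed 1 new [(0,3)] -> total=13
Click 3 (2,3) count=2: revealed 1 new [(2,3)] -> total=14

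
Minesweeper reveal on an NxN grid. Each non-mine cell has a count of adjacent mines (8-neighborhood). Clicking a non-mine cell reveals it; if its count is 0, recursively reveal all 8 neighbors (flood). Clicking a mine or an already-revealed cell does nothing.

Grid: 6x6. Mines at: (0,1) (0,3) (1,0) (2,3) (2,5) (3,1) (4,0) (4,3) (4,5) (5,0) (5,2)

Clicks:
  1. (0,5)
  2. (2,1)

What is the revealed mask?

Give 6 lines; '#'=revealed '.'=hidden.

Answer: ....##
....##
.#....
......
......
......

Derivation:
Click 1 (0,5) count=0: revealed 4 new [(0,4) (0,5) (1,4) (1,5)] -> total=4
Click 2 (2,1) count=2: revealed 1 new [(2,1)] -> total=5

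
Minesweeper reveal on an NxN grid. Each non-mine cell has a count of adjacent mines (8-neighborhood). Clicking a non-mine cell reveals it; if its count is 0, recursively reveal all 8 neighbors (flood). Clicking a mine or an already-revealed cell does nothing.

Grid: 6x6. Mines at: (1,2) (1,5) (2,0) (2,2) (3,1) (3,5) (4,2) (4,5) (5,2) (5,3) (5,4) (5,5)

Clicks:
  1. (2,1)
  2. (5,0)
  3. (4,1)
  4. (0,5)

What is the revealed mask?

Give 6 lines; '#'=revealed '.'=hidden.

Answer: .....#
......
.#....
......
##....
##....

Derivation:
Click 1 (2,1) count=4: revealed 1 new [(2,1)] -> total=1
Click 2 (5,0) count=0: revealed 4 new [(4,0) (4,1) (5,0) (5,1)] -> total=5
Click 3 (4,1) count=3: revealed 0 new [(none)] -> total=5
Click 4 (0,5) count=1: revealed 1 new [(0,5)] -> total=6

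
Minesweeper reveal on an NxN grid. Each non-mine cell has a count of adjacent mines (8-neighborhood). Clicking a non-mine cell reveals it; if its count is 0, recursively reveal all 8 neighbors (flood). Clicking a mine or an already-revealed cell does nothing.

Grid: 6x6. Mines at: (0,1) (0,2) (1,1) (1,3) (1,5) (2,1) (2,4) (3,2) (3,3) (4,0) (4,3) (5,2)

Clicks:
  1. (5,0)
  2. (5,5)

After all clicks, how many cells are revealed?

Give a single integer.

Answer: 7

Derivation:
Click 1 (5,0) count=1: revealed 1 new [(5,0)] -> total=1
Click 2 (5,5) count=0: revealed 6 new [(3,4) (3,5) (4,4) (4,5) (5,4) (5,5)] -> total=7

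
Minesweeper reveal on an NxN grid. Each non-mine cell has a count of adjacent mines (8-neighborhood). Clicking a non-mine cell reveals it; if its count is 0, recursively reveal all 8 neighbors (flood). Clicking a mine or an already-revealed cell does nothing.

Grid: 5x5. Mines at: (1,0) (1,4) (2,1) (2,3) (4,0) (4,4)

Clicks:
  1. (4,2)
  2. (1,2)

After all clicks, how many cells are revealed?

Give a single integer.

Answer: 7

Derivation:
Click 1 (4,2) count=0: revealed 6 new [(3,1) (3,2) (3,3) (4,1) (4,2) (4,3)] -> total=6
Click 2 (1,2) count=2: revealed 1 new [(1,2)] -> total=7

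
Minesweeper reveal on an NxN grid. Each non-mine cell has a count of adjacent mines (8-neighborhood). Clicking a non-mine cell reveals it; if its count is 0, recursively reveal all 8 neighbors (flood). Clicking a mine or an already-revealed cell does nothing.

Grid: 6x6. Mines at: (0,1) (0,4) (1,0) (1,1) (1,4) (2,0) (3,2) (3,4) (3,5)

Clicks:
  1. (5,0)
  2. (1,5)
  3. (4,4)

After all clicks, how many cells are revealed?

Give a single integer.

Click 1 (5,0) count=0: revealed 14 new [(3,0) (3,1) (4,0) (4,1) (4,2) (4,3) (4,4) (4,5) (5,0) (5,1) (5,2) (5,3) (5,4) (5,5)] -> total=14
Click 2 (1,5) count=2: revealed 1 new [(1,5)] -> total=15
Click 3 (4,4) count=2: revealed 0 new [(none)] -> total=15

Answer: 15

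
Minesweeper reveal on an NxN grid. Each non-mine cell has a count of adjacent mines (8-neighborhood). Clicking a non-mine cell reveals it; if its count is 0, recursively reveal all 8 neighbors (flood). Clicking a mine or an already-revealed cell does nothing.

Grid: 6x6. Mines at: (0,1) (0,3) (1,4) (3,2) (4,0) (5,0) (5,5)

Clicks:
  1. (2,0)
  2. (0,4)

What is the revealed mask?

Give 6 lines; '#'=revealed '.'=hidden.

Click 1 (2,0) count=0: revealed 6 new [(1,0) (1,1) (2,0) (2,1) (3,0) (3,1)] -> total=6
Click 2 (0,4) count=2: revealed 1 new [(0,4)] -> total=7

Answer: ....#.
##....
##....
##....
......
......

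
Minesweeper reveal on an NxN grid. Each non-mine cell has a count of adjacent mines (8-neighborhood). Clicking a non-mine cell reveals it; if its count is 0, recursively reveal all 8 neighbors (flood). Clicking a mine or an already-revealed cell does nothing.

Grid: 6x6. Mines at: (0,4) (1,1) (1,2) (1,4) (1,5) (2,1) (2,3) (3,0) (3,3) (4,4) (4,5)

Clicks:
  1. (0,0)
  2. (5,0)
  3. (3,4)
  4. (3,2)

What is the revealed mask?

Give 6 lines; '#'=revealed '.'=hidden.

Click 1 (0,0) count=1: revealed 1 new [(0,0)] -> total=1
Click 2 (5,0) count=0: revealed 8 new [(4,0) (4,1) (4,2) (4,3) (5,0) (5,1) (5,2) (5,3)] -> total=9
Click 3 (3,4) count=4: revealed 1 new [(3,4)] -> total=10
Click 4 (3,2) count=3: revealed 1 new [(3,2)] -> total=11

Answer: #.....
......
......
..#.#.
####..
####..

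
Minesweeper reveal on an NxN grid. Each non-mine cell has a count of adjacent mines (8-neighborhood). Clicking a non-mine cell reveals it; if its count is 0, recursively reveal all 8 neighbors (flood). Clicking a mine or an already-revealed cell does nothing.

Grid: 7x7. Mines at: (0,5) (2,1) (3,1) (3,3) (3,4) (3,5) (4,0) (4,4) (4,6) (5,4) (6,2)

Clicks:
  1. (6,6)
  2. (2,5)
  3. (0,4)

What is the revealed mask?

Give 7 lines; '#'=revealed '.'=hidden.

Answer: ....#..
.......
.....#.
.......
.......
.....##
.....##

Derivation:
Click 1 (6,6) count=0: revealed 4 new [(5,5) (5,6) (6,5) (6,6)] -> total=4
Click 2 (2,5) count=2: revealed 1 new [(2,5)] -> total=5
Click 3 (0,4) count=1: revealed 1 new [(0,4)] -> total=6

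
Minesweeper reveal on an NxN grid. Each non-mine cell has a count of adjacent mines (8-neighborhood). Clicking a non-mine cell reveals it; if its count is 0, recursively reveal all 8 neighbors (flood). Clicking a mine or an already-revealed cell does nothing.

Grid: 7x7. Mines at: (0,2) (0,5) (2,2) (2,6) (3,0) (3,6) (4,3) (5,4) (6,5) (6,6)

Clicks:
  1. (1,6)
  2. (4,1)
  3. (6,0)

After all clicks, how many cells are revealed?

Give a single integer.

Answer: 12

Derivation:
Click 1 (1,6) count=2: revealed 1 new [(1,6)] -> total=1
Click 2 (4,1) count=1: revealed 1 new [(4,1)] -> total=2
Click 3 (6,0) count=0: revealed 10 new [(4,0) (4,2) (5,0) (5,1) (5,2) (5,3) (6,0) (6,1) (6,2) (6,3)] -> total=12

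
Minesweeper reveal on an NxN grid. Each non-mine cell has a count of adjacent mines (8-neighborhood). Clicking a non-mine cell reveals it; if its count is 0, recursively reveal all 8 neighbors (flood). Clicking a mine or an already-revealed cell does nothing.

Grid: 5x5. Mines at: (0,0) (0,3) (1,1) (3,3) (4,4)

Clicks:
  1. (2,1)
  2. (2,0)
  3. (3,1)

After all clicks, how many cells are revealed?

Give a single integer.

Answer: 9

Derivation:
Click 1 (2,1) count=1: revealed 1 new [(2,1)] -> total=1
Click 2 (2,0) count=1: revealed 1 new [(2,0)] -> total=2
Click 3 (3,1) count=0: revealed 7 new [(2,2) (3,0) (3,1) (3,2) (4,0) (4,1) (4,2)] -> total=9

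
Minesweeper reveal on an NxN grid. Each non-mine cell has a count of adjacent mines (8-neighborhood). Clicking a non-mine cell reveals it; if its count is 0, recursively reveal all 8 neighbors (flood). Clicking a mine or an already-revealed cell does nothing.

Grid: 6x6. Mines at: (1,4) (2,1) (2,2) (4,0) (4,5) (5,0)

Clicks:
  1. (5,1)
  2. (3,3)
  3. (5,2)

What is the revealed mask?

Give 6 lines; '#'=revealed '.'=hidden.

Click 1 (5,1) count=2: revealed 1 new [(5,1)] -> total=1
Click 2 (3,3) count=1: revealed 1 new [(3,3)] -> total=2
Click 3 (5,2) count=0: revealed 10 new [(3,1) (3,2) (3,4) (4,1) (4,2) (4,3) (4,4) (5,2) (5,3) (5,4)] -> total=12

Answer: ......
......
......
.####.
.####.
.####.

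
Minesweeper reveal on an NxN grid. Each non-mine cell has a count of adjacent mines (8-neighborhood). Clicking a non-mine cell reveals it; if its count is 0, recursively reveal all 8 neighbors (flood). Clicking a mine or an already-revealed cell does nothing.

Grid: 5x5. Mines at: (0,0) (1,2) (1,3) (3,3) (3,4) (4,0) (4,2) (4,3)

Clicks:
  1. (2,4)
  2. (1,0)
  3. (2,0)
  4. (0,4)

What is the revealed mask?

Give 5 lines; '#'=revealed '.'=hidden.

Click 1 (2,4) count=3: revealed 1 new [(2,4)] -> total=1
Click 2 (1,0) count=1: revealed 1 new [(1,0)] -> total=2
Click 3 (2,0) count=0: revealed 5 new [(1,1) (2,0) (2,1) (3,0) (3,1)] -> total=7
Click 4 (0,4) count=1: revealed 1 new [(0,4)] -> total=8

Answer: ....#
##...
##..#
##...
.....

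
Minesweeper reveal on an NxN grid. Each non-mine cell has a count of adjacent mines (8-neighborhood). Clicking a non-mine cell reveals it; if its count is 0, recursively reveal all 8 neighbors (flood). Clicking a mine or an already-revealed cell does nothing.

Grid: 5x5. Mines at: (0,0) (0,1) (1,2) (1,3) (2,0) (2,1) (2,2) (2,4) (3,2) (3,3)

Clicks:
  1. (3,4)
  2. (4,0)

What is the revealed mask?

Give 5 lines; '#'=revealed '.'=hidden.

Click 1 (3,4) count=2: revealed 1 new [(3,4)] -> total=1
Click 2 (4,0) count=0: revealed 4 new [(3,0) (3,1) (4,0) (4,1)] -> total=5

Answer: .....
.....
.....
##..#
##...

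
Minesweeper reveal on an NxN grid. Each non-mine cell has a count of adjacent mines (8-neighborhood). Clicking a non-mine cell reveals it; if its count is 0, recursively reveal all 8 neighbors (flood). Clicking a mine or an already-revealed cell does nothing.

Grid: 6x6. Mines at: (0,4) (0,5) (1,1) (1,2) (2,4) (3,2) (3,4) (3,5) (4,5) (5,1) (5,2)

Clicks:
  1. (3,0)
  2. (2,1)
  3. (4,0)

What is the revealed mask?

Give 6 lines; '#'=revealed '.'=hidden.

Answer: ......
......
##....
##....
##....
......

Derivation:
Click 1 (3,0) count=0: revealed 6 new [(2,0) (2,1) (3,0) (3,1) (4,0) (4,1)] -> total=6
Click 2 (2,1) count=3: revealed 0 new [(none)] -> total=6
Click 3 (4,0) count=1: revealed 0 new [(none)] -> total=6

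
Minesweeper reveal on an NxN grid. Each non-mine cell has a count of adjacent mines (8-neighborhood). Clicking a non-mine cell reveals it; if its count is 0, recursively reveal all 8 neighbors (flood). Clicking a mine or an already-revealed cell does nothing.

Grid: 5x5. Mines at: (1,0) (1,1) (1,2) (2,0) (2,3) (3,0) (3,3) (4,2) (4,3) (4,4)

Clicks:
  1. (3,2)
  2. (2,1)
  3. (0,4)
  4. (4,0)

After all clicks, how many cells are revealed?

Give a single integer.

Answer: 7

Derivation:
Click 1 (3,2) count=4: revealed 1 new [(3,2)] -> total=1
Click 2 (2,1) count=5: revealed 1 new [(2,1)] -> total=2
Click 3 (0,4) count=0: revealed 4 new [(0,3) (0,4) (1,3) (1,4)] -> total=6
Click 4 (4,0) count=1: revealed 1 new [(4,0)] -> total=7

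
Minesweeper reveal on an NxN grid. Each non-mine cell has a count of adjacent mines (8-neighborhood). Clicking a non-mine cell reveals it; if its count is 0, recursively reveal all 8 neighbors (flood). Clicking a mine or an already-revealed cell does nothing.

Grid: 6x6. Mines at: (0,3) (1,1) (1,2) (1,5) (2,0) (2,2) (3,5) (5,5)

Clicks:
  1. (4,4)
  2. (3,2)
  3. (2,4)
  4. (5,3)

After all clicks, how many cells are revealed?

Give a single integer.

Click 1 (4,4) count=2: revealed 1 new [(4,4)] -> total=1
Click 2 (3,2) count=1: revealed 1 new [(3,2)] -> total=2
Click 3 (2,4) count=2: revealed 1 new [(2,4)] -> total=3
Click 4 (5,3) count=0: revealed 13 new [(3,0) (3,1) (3,3) (3,4) (4,0) (4,1) (4,2) (4,3) (5,0) (5,1) (5,2) (5,3) (5,4)] -> total=16

Answer: 16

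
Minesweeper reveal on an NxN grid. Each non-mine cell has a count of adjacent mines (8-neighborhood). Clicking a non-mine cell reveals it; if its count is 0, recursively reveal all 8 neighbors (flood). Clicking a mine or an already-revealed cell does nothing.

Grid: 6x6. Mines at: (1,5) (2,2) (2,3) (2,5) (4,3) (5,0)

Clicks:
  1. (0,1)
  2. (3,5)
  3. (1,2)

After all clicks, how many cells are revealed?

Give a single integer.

Click 1 (0,1) count=0: revealed 16 new [(0,0) (0,1) (0,2) (0,3) (0,4) (1,0) (1,1) (1,2) (1,3) (1,4) (2,0) (2,1) (3,0) (3,1) (4,0) (4,1)] -> total=16
Click 2 (3,5) count=1: revealed 1 new [(3,5)] -> total=17
Click 3 (1,2) count=2: revealed 0 new [(none)] -> total=17

Answer: 17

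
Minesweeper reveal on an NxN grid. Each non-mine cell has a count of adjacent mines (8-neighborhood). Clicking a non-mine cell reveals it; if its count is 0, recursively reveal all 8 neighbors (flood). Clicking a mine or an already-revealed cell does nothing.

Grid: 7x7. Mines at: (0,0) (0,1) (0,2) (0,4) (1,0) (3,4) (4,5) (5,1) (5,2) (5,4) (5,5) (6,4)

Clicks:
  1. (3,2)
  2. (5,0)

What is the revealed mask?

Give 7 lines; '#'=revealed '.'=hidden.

Answer: .......
.###...
####...
####...
####...
#......
.......

Derivation:
Click 1 (3,2) count=0: revealed 15 new [(1,1) (1,2) (1,3) (2,0) (2,1) (2,2) (2,3) (3,0) (3,1) (3,2) (3,3) (4,0) (4,1) (4,2) (4,3)] -> total=15
Click 2 (5,0) count=1: revealed 1 new [(5,0)] -> total=16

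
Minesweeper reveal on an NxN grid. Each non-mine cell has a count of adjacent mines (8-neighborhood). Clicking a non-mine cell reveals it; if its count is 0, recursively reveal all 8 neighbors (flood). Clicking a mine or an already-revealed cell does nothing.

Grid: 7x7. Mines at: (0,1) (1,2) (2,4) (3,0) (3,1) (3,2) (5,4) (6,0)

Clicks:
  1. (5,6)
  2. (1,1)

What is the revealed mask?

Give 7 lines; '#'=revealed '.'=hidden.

Answer: ...####
.#.####
.....##
.....##
.....##
.....##
.....##

Derivation:
Click 1 (5,6) count=0: revealed 18 new [(0,3) (0,4) (0,5) (0,6) (1,3) (1,4) (1,5) (1,6) (2,5) (2,6) (3,5) (3,6) (4,5) (4,6) (5,5) (5,6) (6,5) (6,6)] -> total=18
Click 2 (1,1) count=2: revealed 1 new [(1,1)] -> total=19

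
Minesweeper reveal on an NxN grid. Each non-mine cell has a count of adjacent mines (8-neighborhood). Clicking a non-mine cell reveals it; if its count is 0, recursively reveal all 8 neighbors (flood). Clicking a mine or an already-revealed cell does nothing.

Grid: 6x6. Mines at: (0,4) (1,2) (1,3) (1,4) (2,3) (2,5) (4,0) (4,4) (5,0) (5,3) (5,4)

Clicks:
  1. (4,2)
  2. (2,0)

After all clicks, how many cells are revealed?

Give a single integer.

Click 1 (4,2) count=1: revealed 1 new [(4,2)] -> total=1
Click 2 (2,0) count=0: revealed 8 new [(0,0) (0,1) (1,0) (1,1) (2,0) (2,1) (3,0) (3,1)] -> total=9

Answer: 9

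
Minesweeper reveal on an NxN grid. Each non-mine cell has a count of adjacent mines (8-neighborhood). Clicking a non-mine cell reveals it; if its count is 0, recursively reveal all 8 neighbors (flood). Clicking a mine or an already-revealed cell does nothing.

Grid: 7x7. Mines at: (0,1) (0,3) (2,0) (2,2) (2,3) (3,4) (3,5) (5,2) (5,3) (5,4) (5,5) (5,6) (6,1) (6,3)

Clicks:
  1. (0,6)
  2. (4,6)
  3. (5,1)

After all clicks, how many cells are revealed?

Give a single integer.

Click 1 (0,6) count=0: revealed 9 new [(0,4) (0,5) (0,6) (1,4) (1,5) (1,6) (2,4) (2,5) (2,6)] -> total=9
Click 2 (4,6) count=3: revealed 1 new [(4,6)] -> total=10
Click 3 (5,1) count=2: revealed 1 new [(5,1)] -> total=11

Answer: 11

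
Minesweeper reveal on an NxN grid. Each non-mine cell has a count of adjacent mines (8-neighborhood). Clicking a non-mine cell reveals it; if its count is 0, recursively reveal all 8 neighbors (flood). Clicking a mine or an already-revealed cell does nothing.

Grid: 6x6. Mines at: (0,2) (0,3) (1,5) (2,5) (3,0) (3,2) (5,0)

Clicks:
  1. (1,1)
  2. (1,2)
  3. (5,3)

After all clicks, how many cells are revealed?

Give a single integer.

Answer: 15

Derivation:
Click 1 (1,1) count=1: revealed 1 new [(1,1)] -> total=1
Click 2 (1,2) count=2: revealed 1 new [(1,2)] -> total=2
Click 3 (5,3) count=0: revealed 13 new [(3,3) (3,4) (3,5) (4,1) (4,2) (4,3) (4,4) (4,5) (5,1) (5,2) (5,3) (5,4) (5,5)] -> total=15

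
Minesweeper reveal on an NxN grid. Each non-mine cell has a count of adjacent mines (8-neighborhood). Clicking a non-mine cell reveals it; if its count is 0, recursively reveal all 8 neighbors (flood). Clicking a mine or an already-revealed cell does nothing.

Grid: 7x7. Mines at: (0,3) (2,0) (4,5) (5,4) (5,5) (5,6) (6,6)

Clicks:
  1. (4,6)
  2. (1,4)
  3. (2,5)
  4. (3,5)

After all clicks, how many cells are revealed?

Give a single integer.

Click 1 (4,6) count=3: revealed 1 new [(4,6)] -> total=1
Click 2 (1,4) count=1: revealed 1 new [(1,4)] -> total=2
Click 3 (2,5) count=0: revealed 34 new [(0,4) (0,5) (0,6) (1,1) (1,2) (1,3) (1,5) (1,6) (2,1) (2,2) (2,3) (2,4) (2,5) (2,6) (3,0) (3,1) (3,2) (3,3) (3,4) (3,5) (3,6) (4,0) (4,1) (4,2) (4,3) (4,4) (5,0) (5,1) (5,2) (5,3) (6,0) (6,1) (6,2) (6,3)] -> total=36
Click 4 (3,5) count=1: revealed 0 new [(none)] -> total=36

Answer: 36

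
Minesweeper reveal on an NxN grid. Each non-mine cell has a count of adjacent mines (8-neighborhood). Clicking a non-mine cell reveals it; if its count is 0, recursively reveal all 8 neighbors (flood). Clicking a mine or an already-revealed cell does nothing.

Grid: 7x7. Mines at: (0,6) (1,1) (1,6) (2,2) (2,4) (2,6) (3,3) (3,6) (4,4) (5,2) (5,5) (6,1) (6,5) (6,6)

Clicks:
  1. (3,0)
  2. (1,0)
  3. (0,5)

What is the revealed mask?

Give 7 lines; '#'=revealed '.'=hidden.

Click 1 (3,0) count=0: revealed 8 new [(2,0) (2,1) (3,0) (3,1) (4,0) (4,1) (5,0) (5,1)] -> total=8
Click 2 (1,0) count=1: revealed 1 new [(1,0)] -> total=9
Click 3 (0,5) count=2: revealed 1 new [(0,5)] -> total=10

Answer: .....#.
#......
##.....
##.....
##.....
##.....
.......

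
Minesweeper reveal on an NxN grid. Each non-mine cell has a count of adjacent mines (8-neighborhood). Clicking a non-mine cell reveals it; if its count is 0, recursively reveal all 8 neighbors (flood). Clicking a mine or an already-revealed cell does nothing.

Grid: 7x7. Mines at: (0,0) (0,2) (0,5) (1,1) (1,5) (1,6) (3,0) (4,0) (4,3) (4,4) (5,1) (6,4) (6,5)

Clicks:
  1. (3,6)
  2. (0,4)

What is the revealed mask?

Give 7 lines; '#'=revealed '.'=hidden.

Answer: ....#..
.......
.....##
.....##
.....##
.....##
.......

Derivation:
Click 1 (3,6) count=0: revealed 8 new [(2,5) (2,6) (3,5) (3,6) (4,5) (4,6) (5,5) (5,6)] -> total=8
Click 2 (0,4) count=2: revealed 1 new [(0,4)] -> total=9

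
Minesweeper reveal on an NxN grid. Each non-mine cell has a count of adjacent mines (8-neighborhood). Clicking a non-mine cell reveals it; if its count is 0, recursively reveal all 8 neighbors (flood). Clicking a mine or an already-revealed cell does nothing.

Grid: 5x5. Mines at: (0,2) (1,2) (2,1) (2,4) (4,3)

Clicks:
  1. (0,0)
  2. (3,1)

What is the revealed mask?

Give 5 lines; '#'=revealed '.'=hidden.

Click 1 (0,0) count=0: revealed 4 new [(0,0) (0,1) (1,0) (1,1)] -> total=4
Click 2 (3,1) count=1: revealed 1 new [(3,1)] -> total=5

Answer: ##...
##...
.....
.#...
.....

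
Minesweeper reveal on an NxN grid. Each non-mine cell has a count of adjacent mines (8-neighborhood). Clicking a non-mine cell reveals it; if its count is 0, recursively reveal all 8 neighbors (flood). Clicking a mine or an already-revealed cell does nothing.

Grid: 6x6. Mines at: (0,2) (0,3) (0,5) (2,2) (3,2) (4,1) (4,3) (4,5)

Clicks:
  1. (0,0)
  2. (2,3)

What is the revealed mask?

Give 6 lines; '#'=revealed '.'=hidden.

Answer: ##....
##....
##.#..
##....
......
......

Derivation:
Click 1 (0,0) count=0: revealed 8 new [(0,0) (0,1) (1,0) (1,1) (2,0) (2,1) (3,0) (3,1)] -> total=8
Click 2 (2,3) count=2: revealed 1 new [(2,3)] -> total=9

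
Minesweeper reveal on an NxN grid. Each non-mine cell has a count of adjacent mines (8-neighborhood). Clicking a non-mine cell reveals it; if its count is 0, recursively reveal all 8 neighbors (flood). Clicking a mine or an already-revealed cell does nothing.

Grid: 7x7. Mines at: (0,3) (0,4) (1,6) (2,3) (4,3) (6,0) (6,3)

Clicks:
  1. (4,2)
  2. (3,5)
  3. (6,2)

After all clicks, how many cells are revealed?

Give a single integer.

Click 1 (4,2) count=1: revealed 1 new [(4,2)] -> total=1
Click 2 (3,5) count=0: revealed 15 new [(2,4) (2,5) (2,6) (3,4) (3,5) (3,6) (4,4) (4,5) (4,6) (5,4) (5,5) (5,6) (6,4) (6,5) (6,6)] -> total=16
Click 3 (6,2) count=1: revealed 1 new [(6,2)] -> total=17

Answer: 17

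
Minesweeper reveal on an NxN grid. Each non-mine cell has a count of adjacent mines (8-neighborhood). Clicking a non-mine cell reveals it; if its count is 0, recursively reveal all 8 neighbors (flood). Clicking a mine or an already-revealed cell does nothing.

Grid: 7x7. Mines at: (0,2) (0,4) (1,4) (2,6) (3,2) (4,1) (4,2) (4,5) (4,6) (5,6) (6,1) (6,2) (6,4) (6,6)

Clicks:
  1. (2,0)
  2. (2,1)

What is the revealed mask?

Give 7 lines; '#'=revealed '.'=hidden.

Click 1 (2,0) count=0: revealed 8 new [(0,0) (0,1) (1,0) (1,1) (2,0) (2,1) (3,0) (3,1)] -> total=8
Click 2 (2,1) count=1: revealed 0 new [(none)] -> total=8

Answer: ##.....
##.....
##.....
##.....
.......
.......
.......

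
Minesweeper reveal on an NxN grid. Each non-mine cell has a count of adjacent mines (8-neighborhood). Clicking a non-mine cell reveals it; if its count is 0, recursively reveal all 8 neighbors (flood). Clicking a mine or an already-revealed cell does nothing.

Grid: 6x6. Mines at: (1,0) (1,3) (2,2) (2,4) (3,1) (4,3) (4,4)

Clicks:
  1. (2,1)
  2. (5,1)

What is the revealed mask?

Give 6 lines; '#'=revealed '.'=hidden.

Answer: ......
......
.#....
......
###...
###...

Derivation:
Click 1 (2,1) count=3: revealed 1 new [(2,1)] -> total=1
Click 2 (5,1) count=0: revealed 6 new [(4,0) (4,1) (4,2) (5,0) (5,1) (5,2)] -> total=7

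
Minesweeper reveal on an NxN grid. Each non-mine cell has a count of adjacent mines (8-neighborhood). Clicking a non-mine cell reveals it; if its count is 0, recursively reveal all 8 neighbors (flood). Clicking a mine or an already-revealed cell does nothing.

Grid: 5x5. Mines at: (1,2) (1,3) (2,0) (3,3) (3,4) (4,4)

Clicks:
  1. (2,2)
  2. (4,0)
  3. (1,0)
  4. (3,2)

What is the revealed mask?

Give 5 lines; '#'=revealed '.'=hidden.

Answer: .....
#....
..#..
###..
###..

Derivation:
Click 1 (2,2) count=3: revealed 1 new [(2,2)] -> total=1
Click 2 (4,0) count=0: revealed 6 new [(3,0) (3,1) (3,2) (4,0) (4,1) (4,2)] -> total=7
Click 3 (1,0) count=1: revealed 1 new [(1,0)] -> total=8
Click 4 (3,2) count=1: revealed 0 new [(none)] -> total=8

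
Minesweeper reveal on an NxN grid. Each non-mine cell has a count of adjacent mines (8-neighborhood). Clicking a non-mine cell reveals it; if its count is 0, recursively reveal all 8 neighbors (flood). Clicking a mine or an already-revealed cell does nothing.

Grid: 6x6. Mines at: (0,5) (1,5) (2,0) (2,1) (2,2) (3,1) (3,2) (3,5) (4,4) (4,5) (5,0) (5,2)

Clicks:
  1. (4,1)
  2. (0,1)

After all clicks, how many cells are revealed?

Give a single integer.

Answer: 11

Derivation:
Click 1 (4,1) count=4: revealed 1 new [(4,1)] -> total=1
Click 2 (0,1) count=0: revealed 10 new [(0,0) (0,1) (0,2) (0,3) (0,4) (1,0) (1,1) (1,2) (1,3) (1,4)] -> total=11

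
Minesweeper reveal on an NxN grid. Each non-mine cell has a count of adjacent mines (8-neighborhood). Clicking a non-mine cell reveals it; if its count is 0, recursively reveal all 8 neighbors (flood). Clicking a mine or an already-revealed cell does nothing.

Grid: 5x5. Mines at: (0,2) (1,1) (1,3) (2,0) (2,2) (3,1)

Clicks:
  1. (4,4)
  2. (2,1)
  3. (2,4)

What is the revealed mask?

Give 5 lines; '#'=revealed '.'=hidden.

Answer: .....
.....
.#.##
..###
..###

Derivation:
Click 1 (4,4) count=0: revealed 8 new [(2,3) (2,4) (3,2) (3,3) (3,4) (4,2) (4,3) (4,4)] -> total=8
Click 2 (2,1) count=4: revealed 1 new [(2,1)] -> total=9
Click 3 (2,4) count=1: revealed 0 new [(none)] -> total=9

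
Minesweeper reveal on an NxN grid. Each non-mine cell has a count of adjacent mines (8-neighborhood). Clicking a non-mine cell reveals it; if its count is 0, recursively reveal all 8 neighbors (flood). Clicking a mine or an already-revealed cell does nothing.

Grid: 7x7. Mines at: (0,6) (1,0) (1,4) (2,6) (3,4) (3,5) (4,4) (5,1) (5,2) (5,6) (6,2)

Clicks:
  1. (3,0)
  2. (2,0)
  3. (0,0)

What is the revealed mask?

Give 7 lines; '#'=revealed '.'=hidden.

Click 1 (3,0) count=0: revealed 18 new [(0,1) (0,2) (0,3) (1,1) (1,2) (1,3) (2,0) (2,1) (2,2) (2,3) (3,0) (3,1) (3,2) (3,3) (4,0) (4,1) (4,2) (4,3)] -> total=18
Click 2 (2,0) count=1: revealed 0 new [(none)] -> total=18
Click 3 (0,0) count=1: revealed 1 new [(0,0)] -> total=19

Answer: ####...
.###...
####...
####...
####...
.......
.......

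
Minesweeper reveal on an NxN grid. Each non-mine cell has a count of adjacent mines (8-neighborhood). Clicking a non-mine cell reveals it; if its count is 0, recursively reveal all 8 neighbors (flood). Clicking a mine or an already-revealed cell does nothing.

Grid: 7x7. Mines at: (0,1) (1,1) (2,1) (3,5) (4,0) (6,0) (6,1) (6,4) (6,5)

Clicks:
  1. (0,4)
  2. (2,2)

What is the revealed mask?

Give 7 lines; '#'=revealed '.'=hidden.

Click 1 (0,4) count=0: revealed 27 new [(0,2) (0,3) (0,4) (0,5) (0,6) (1,2) (1,3) (1,4) (1,5) (1,6) (2,2) (2,3) (2,4) (2,5) (2,6) (3,1) (3,2) (3,3) (3,4) (4,1) (4,2) (4,3) (4,4) (5,1) (5,2) (5,3) (5,4)] -> total=27
Click 2 (2,2) count=2: revealed 0 new [(none)] -> total=27

Answer: ..#####
..#####
..#####
.####..
.####..
.####..
.......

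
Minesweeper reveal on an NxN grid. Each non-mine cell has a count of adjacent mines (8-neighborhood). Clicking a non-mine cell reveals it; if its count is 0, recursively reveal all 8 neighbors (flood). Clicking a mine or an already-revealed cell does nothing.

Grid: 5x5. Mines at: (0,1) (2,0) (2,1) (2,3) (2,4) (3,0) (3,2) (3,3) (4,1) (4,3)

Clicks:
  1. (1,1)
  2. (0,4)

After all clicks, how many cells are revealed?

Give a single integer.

Click 1 (1,1) count=3: revealed 1 new [(1,1)] -> total=1
Click 2 (0,4) count=0: revealed 6 new [(0,2) (0,3) (0,4) (1,2) (1,3) (1,4)] -> total=7

Answer: 7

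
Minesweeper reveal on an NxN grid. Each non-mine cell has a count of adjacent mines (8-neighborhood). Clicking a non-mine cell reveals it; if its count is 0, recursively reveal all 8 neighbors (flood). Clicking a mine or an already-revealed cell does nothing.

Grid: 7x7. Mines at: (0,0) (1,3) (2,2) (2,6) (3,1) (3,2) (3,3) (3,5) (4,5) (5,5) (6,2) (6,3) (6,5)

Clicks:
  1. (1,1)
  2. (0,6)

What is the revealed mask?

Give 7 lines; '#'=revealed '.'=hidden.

Answer: ....###
.#..###
.......
.......
.......
.......
.......

Derivation:
Click 1 (1,1) count=2: revealed 1 new [(1,1)] -> total=1
Click 2 (0,6) count=0: revealed 6 new [(0,4) (0,5) (0,6) (1,4) (1,5) (1,6)] -> total=7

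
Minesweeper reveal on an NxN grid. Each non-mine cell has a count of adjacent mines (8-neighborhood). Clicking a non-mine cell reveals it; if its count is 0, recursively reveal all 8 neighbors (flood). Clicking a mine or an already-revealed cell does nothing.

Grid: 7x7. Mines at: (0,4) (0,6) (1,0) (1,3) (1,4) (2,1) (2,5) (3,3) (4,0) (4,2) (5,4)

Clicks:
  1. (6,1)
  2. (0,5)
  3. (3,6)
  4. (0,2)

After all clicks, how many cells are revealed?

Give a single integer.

Answer: 11

Derivation:
Click 1 (6,1) count=0: revealed 8 new [(5,0) (5,1) (5,2) (5,3) (6,0) (6,1) (6,2) (6,3)] -> total=8
Click 2 (0,5) count=3: revealed 1 new [(0,5)] -> total=9
Click 3 (3,6) count=1: revealed 1 new [(3,6)] -> total=10
Click 4 (0,2) count=1: revealed 1 new [(0,2)] -> total=11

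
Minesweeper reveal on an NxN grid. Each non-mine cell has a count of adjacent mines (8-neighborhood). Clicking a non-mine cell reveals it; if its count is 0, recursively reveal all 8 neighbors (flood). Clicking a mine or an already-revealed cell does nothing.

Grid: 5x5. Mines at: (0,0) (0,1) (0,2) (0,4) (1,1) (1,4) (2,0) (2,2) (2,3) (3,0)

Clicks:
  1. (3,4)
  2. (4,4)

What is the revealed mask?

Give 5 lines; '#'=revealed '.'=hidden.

Click 1 (3,4) count=1: revealed 1 new [(3,4)] -> total=1
Click 2 (4,4) count=0: revealed 7 new [(3,1) (3,2) (3,3) (4,1) (4,2) (4,3) (4,4)] -> total=8

Answer: .....
.....
.....
.####
.####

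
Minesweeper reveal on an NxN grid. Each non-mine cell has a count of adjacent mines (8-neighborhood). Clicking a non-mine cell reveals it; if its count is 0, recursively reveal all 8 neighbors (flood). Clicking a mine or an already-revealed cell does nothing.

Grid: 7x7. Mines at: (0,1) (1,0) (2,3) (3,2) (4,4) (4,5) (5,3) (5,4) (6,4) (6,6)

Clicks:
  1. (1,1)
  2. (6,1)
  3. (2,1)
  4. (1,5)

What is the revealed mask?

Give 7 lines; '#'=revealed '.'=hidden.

Answer: ..#####
.######
##..###
##..###
###....
###....
###....

Derivation:
Click 1 (1,1) count=2: revealed 1 new [(1,1)] -> total=1
Click 2 (6,1) count=0: revealed 13 new [(2,0) (2,1) (3,0) (3,1) (4,0) (4,1) (4,2) (5,0) (5,1) (5,2) (6,0) (6,1) (6,2)] -> total=14
Click 3 (2,1) count=2: revealed 0 new [(none)] -> total=14
Click 4 (1,5) count=0: revealed 16 new [(0,2) (0,3) (0,4) (0,5) (0,6) (1,2) (1,3) (1,4) (1,5) (1,6) (2,4) (2,5) (2,6) (3,4) (3,5) (3,6)] -> total=30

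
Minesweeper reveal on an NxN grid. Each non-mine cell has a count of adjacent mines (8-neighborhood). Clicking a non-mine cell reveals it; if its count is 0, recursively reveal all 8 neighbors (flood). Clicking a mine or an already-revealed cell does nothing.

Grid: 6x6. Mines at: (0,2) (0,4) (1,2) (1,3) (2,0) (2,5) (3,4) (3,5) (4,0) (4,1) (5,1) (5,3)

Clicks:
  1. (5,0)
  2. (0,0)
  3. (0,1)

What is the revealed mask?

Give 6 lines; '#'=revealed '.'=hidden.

Answer: ##....
##....
......
......
......
#.....

Derivation:
Click 1 (5,0) count=3: revealed 1 new [(5,0)] -> total=1
Click 2 (0,0) count=0: revealed 4 new [(0,0) (0,1) (1,0) (1,1)] -> total=5
Click 3 (0,1) count=2: revealed 0 new [(none)] -> total=5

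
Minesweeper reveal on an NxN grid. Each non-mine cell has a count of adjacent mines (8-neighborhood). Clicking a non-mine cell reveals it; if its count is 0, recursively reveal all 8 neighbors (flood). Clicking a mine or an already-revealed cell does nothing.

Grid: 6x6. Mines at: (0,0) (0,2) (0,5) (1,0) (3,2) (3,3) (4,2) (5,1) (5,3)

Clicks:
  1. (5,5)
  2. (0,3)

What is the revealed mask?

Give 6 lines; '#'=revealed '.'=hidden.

Click 1 (5,5) count=0: revealed 10 new [(1,4) (1,5) (2,4) (2,5) (3,4) (3,5) (4,4) (4,5) (5,4) (5,5)] -> total=10
Click 2 (0,3) count=1: revealed 1 new [(0,3)] -> total=11

Answer: ...#..
....##
....##
....##
....##
....##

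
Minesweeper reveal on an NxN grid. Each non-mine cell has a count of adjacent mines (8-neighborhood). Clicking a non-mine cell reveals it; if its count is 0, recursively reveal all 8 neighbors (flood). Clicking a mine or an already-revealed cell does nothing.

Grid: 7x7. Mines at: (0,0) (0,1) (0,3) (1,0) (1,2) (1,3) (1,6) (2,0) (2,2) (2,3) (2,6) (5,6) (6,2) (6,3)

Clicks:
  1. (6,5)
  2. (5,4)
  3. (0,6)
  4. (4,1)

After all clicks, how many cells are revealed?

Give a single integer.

Answer: 22

Derivation:
Click 1 (6,5) count=1: revealed 1 new [(6,5)] -> total=1
Click 2 (5,4) count=1: revealed 1 new [(5,4)] -> total=2
Click 3 (0,6) count=1: revealed 1 new [(0,6)] -> total=3
Click 4 (4,1) count=0: revealed 19 new [(3,0) (3,1) (3,2) (3,3) (3,4) (3,5) (4,0) (4,1) (4,2) (4,3) (4,4) (4,5) (5,0) (5,1) (5,2) (5,3) (5,5) (6,0) (6,1)] -> total=22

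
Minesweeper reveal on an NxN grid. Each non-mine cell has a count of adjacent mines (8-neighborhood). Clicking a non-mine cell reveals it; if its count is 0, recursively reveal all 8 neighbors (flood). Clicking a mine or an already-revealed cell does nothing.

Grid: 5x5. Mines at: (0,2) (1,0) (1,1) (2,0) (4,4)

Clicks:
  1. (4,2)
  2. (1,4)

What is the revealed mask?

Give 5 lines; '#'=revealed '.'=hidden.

Click 1 (4,2) count=0: revealed 18 new [(0,3) (0,4) (1,2) (1,3) (1,4) (2,1) (2,2) (2,3) (2,4) (3,0) (3,1) (3,2) (3,3) (3,4) (4,0) (4,1) (4,2) (4,3)] -> total=18
Click 2 (1,4) count=0: revealed 0 new [(none)] -> total=18

Answer: ...##
..###
.####
#####
####.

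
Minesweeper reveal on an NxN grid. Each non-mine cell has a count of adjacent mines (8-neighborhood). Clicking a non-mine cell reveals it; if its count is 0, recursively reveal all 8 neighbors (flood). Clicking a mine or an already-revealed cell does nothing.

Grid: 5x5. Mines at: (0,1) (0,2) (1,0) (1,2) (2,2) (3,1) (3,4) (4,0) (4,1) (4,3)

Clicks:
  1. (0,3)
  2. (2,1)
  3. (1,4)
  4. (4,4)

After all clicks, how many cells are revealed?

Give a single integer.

Click 1 (0,3) count=2: revealed 1 new [(0,3)] -> total=1
Click 2 (2,1) count=4: revealed 1 new [(2,1)] -> total=2
Click 3 (1,4) count=0: revealed 5 new [(0,4) (1,3) (1,4) (2,3) (2,4)] -> total=7
Click 4 (4,4) count=2: revealed 1 new [(4,4)] -> total=8

Answer: 8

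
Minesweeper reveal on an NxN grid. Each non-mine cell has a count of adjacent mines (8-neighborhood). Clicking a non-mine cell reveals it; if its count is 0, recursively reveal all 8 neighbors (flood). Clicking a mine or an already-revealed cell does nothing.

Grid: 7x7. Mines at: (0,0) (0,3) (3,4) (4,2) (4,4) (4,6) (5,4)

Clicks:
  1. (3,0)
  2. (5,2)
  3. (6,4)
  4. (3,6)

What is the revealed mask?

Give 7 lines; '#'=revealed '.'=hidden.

Click 1 (3,0) count=0: revealed 22 new [(1,0) (1,1) (1,2) (1,3) (2,0) (2,1) (2,2) (2,3) (3,0) (3,1) (3,2) (3,3) (4,0) (4,1) (5,0) (5,1) (5,2) (5,3) (6,0) (6,1) (6,2) (6,3)] -> total=22
Click 2 (5,2) count=1: revealed 0 new [(none)] -> total=22
Click 3 (6,4) count=1: revealed 1 new [(6,4)] -> total=23
Click 4 (3,6) count=1: revealed 1 new [(3,6)] -> total=24

Answer: .......
####...
####...
####..#
##.....
####...
#####..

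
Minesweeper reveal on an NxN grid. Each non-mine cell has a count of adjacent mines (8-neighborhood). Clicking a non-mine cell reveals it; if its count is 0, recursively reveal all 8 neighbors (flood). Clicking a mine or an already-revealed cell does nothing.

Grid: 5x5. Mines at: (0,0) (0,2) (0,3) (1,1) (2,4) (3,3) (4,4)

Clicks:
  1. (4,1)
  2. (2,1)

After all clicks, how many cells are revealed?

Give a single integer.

Answer: 9

Derivation:
Click 1 (4,1) count=0: revealed 9 new [(2,0) (2,1) (2,2) (3,0) (3,1) (3,2) (4,0) (4,1) (4,2)] -> total=9
Click 2 (2,1) count=1: revealed 0 new [(none)] -> total=9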